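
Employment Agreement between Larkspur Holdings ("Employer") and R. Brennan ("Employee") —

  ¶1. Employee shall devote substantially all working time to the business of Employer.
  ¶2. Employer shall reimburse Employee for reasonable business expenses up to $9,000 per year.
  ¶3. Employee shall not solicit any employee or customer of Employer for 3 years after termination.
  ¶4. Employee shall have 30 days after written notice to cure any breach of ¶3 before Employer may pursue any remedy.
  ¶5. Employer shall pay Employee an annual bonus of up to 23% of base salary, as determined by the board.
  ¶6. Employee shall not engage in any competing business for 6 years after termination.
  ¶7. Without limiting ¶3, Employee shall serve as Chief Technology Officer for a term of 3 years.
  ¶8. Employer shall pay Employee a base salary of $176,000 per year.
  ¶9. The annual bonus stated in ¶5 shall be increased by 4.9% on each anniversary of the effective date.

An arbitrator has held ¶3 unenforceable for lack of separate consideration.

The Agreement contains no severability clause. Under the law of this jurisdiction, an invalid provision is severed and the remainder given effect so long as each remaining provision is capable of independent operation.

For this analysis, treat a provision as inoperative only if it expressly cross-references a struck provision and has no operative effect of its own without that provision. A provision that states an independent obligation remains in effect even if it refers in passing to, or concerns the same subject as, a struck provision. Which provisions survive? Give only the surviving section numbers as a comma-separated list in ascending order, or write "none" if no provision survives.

¶3 is struck. ¶4 has no operative effect of its own apart from ¶3 and is therefore inoperative. Although ¶7 refers to ¶3, its operative terms do not depend on ¶3, so it remains in effect. With no severability clause, the stated default rule severs what cannot stand and enforces each remaining provision that can operate on its own. That leaves ¶1, ¶2, ¶5, ¶6, ¶7, ¶8, and ¶9 in effect.

1, 2, 5, 6, 7, 8, 9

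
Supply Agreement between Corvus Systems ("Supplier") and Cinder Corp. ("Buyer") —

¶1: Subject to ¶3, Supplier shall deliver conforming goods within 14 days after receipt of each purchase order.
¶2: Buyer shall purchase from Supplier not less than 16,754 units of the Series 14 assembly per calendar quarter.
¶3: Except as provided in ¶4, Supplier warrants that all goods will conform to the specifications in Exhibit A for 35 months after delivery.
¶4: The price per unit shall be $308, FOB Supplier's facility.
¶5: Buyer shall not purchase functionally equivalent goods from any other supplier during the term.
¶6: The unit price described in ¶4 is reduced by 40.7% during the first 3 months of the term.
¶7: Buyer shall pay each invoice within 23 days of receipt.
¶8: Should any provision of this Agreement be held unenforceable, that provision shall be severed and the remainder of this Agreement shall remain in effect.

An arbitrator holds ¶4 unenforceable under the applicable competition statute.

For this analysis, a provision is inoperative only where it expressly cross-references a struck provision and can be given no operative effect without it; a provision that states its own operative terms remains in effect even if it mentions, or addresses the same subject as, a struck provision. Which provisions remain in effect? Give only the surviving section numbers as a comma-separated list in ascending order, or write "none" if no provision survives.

¶4 is struck. ¶6 does nothing except set the introductory reduction to the unit price by reference to ¶4; with ¶4 gone it has no independent effect and is inoperative. ¶3 mentions ¶4 but its own obligation stands independently of ¶4, so ¶3 is not affected. Under the severability clause in ¶8, the remaining provisions continue in force. The provisions still in force are ¶1, ¶2, ¶3, ¶5, ¶7, and ¶8.

1, 2, 3, 5, 7, 8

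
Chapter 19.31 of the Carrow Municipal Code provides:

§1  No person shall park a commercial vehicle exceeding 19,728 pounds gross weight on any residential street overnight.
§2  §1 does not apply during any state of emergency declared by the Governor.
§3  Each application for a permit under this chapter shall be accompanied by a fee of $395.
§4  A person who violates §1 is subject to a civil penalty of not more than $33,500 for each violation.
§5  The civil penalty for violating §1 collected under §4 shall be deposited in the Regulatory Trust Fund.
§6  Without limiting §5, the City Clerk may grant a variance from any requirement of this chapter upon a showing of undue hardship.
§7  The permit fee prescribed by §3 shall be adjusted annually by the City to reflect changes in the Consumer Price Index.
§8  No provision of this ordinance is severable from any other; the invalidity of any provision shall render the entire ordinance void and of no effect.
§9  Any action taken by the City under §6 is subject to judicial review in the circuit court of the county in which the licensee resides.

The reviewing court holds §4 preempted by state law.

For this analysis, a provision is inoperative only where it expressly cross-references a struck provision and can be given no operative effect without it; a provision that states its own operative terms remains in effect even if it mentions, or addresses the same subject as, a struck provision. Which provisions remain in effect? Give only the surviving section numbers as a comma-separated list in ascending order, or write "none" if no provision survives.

none

§4 is struck. The whole of §5 is the disposition of the civil penalty for violating §1, defined by reference to §4, so §5 cannot stand once §4 is removed. §8 provides that the ordinance is not severable, so the invalidity of any one provision voids the entire ordinance. No provision of the ordinance survives.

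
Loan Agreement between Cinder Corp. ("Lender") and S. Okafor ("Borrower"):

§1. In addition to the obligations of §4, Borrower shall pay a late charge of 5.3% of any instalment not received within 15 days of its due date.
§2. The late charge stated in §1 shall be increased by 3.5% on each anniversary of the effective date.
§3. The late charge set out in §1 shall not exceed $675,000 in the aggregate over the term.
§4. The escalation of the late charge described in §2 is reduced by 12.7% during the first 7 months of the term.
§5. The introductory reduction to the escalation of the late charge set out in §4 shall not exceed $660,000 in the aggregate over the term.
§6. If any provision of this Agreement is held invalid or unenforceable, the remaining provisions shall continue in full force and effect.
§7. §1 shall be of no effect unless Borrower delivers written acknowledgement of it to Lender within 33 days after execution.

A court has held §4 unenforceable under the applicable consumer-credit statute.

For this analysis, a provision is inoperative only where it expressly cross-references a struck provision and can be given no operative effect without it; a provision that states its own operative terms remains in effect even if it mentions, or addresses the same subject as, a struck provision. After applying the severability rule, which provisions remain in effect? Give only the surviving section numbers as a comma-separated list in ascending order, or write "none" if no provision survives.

§4 is struck. §5 has no operative effect of its own apart from §4 and is therefore inoperative. Although §1 refers to §4, its operative terms do not depend on §4, so it remains in effect. §6 is a severability clause and preserves every provision that can still be given independent effect. The provisions still in force are §1, §2, §3, §6, and §7.

1, 2, 3, 6, 7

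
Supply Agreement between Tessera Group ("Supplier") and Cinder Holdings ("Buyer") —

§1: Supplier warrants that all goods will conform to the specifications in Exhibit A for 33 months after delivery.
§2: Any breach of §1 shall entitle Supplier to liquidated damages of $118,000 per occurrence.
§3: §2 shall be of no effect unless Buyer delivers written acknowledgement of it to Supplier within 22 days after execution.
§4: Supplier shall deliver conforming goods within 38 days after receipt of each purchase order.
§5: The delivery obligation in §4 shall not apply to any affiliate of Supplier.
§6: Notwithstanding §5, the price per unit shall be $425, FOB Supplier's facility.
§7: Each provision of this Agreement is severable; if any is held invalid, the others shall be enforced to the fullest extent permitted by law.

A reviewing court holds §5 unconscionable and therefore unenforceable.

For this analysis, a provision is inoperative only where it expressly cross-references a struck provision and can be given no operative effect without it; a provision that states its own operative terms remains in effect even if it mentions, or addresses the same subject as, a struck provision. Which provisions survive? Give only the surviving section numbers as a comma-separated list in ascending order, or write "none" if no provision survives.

§5 is struck. §6 mentions §5 but its own obligation stands independently of §5, so §6 is not affected. Nothing else in the Agreement is defined by reference to §5. §7 is a severability clause and preserves every provision that can still be given independent effect. The provisions still in force are §1, §2, §3, §4, §6, and §7.

1, 2, 3, 4, 6, 7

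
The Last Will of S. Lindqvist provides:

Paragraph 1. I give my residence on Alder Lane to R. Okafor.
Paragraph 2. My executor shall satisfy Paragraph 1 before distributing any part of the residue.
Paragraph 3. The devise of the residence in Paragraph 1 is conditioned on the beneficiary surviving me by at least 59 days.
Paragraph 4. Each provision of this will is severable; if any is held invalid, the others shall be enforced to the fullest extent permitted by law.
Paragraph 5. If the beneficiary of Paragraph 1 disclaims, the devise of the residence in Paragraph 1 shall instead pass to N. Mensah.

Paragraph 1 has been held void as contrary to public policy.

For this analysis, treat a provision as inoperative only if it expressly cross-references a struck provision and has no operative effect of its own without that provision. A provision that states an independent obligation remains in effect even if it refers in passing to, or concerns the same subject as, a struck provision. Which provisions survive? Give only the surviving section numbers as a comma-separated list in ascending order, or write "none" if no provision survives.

4

Paragraph 1 is struck. Paragraph 2 operates only by reference to Paragraph 1, so it falls with Paragraph 1. The only function of Paragraph 3 is the survivorship condition on Paragraph 1, so it cannot stand once Paragraph 1 is removed. Paragraph 5 operates only by reference to Paragraph 1, so it falls with Paragraph 1. Paragraph 4 is a severability clause and preserves every provision that can still be given independent effect. Only Paragraph 4 remains in effect.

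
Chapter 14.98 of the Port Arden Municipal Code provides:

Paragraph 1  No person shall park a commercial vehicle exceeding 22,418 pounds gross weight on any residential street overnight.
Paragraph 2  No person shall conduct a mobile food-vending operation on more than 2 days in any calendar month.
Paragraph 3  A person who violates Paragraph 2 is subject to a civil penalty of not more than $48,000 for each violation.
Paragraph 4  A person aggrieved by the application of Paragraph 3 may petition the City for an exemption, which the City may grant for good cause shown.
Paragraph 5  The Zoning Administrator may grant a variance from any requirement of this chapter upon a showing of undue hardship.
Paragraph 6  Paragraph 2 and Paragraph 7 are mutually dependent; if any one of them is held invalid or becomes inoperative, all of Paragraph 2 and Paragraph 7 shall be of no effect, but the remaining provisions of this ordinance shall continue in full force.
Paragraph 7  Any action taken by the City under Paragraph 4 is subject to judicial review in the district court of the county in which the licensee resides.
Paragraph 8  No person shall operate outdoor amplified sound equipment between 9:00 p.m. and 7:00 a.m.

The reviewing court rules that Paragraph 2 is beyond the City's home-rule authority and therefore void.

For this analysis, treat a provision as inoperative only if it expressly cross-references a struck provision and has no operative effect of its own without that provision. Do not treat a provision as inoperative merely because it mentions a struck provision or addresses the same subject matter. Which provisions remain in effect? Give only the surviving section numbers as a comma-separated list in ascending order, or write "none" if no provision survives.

1, 5, 6, 8

Paragraph 2 is struck. Paragraph 3 has no operative effect of its own apart from Paragraph 2 and is therefore inoperative. Paragraph 4 merely fixes the exemption procedure for Paragraph 3; with Paragraph 3 gone it has nothing to operate on and falls away. Paragraph 7 operates only by reference to Paragraph 4, so it falls with Paragraph 4. Paragraph 6 declares Paragraph 2 and Paragraph 7 mutually dependent; since one of them has fallen, all of them are of no effect. The remainder continues in force under Paragraph 6. Paragraph 1, Paragraph 5, Paragraph 6, and Paragraph 8 remain in effect.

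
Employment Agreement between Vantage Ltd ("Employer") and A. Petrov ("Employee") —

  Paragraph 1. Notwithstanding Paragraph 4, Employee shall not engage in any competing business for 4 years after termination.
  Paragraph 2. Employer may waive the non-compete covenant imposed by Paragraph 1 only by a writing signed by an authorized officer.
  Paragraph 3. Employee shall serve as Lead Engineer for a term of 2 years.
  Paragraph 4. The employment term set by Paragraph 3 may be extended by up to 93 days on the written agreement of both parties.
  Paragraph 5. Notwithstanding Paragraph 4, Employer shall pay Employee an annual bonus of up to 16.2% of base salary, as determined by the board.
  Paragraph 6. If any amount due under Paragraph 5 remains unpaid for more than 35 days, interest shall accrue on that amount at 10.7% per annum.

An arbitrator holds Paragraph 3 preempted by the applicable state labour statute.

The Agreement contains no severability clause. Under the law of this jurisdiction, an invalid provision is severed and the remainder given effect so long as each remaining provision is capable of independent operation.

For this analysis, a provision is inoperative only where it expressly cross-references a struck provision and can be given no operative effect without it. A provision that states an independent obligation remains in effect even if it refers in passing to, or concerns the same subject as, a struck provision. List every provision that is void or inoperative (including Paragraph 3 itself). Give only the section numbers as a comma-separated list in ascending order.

3, 4

Paragraph 3 is struck. Paragraph 4 has no operative effect of its own apart from Paragraph 3 and is therefore inoperative. Paragraph 5 mentions Paragraph 4 but its own obligation stands independently of Paragraph 4, so Paragraph 5 is not affected. Although Paragraph 1 refers to Paragraph 4, its operative terms do not depend on Paragraph 4, so it remains in effect. Under the stated default rule, only provisions that cannot operate independently fall away; the rest are enforced. That leaves Paragraph 1, Paragraph 2, Paragraph 5, and Paragraph 6 in effect.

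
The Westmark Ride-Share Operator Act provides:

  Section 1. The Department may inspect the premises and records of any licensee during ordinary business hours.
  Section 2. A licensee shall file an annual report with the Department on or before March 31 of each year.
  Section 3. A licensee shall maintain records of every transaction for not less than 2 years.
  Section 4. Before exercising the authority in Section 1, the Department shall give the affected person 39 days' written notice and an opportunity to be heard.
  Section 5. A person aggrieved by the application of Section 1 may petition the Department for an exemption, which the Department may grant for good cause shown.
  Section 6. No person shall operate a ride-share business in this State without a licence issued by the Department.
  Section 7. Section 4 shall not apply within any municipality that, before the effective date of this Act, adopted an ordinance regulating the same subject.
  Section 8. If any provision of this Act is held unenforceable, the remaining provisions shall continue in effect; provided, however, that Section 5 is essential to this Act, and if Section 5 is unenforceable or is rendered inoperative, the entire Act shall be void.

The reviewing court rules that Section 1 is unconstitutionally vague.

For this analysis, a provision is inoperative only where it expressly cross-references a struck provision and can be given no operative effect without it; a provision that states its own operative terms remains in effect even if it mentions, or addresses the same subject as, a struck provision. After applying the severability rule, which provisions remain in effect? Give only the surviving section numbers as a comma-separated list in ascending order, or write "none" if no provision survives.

none

Section 1 is struck. Section 4 has no operative effect of its own apart from Section 1 and is therefore inoperative. Section 5 has no operative effect of its own apart from Section 1 and is therefore inoperative. Section 7 has no operative effect of its own apart from Section 4 and is therefore inoperative. Section 8 makes Section 5 an essential term, and Section 5 has been rendered inoperative by the cascade; under Section 8, the entire Act is therefore void. No provision of the Act survives.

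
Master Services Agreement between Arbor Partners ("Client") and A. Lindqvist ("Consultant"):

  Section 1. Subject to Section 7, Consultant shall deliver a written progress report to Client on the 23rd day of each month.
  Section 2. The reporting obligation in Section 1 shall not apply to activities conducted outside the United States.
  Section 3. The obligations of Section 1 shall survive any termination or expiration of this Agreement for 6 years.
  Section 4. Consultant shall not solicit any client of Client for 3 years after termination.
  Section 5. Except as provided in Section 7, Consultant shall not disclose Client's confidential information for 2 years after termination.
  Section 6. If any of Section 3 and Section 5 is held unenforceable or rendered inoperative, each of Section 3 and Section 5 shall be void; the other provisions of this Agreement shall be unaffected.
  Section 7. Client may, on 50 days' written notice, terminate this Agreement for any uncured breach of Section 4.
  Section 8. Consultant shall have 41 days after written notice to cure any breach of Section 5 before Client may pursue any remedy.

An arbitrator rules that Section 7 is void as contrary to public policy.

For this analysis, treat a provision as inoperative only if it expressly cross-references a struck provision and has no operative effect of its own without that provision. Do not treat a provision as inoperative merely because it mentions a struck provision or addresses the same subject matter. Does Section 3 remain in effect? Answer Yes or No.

Section 7 is struck. Although Section 5 refers to Section 7, its operative terms do not depend on Section 7, so it remains in effect. Section 1 mentions Section 7 but its own obligation stands independently of Section 7, so Section 1 is not affected. Nothing else in the Agreement is defined by reference to Section 7. Section 6 ties Section 3 and Section 5 together, but none of those is affected here; the remaining provisions continue in force under Section 6. Section 1, Section 2, Section 3, Section 4, Section 5, Section 6, and Section 8 remain in effect. Section 3 is among the surviving provisions, so the answer is yes.

Yes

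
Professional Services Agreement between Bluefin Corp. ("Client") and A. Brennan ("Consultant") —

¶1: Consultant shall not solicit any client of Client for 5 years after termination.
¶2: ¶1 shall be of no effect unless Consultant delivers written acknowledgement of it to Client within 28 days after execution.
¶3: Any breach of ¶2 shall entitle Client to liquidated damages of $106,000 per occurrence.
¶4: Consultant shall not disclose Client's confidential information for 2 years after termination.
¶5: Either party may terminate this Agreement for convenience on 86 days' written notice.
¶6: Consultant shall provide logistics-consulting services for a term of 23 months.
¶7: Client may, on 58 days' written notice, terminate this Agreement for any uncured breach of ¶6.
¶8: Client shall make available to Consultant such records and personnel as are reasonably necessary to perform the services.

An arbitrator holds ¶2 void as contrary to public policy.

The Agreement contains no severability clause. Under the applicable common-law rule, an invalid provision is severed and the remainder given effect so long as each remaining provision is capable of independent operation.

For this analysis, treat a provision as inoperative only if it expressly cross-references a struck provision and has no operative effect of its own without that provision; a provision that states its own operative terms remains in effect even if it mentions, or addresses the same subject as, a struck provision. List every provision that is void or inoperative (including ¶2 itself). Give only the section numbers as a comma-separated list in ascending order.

2, 3

¶2 is struck. ¶3 has no operative effect of its own apart from ¶2 and is therefore inoperative. With no severability clause, the stated default rule severs what cannot stand and enforces each remaining provision that can operate on its own. ¶1, ¶4, ¶5, ¶6, ¶7, and ¶8 remain in effect.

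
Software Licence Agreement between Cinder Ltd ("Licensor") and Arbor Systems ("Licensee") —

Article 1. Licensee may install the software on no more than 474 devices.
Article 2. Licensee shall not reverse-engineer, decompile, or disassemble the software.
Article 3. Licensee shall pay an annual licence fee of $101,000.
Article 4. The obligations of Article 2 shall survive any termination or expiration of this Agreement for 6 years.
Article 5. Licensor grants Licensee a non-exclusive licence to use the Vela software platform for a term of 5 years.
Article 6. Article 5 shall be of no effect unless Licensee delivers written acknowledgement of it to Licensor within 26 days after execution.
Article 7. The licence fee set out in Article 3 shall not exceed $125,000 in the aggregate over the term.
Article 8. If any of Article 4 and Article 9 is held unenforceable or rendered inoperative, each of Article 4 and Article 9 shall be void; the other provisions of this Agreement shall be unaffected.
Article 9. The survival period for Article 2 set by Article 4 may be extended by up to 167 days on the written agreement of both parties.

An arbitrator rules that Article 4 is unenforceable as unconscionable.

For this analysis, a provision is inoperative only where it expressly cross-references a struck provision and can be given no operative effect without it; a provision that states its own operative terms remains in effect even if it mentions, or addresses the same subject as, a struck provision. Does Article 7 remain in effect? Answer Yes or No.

Article 4 is struck. Article 9 has no operative effect of its own apart from Article 4 and is therefore inoperative. Article 8 declares Article 4 and Article 9 mutually dependent; since one of them has fallen, all of them are of no effect. The remainder continues in force under Article 8. The provisions still in force are Article 1, Article 2, Article 3, Article 5, Article 6, Article 7, and Article 8. Article 7 is among the surviving provisions, so the answer is yes.

Yes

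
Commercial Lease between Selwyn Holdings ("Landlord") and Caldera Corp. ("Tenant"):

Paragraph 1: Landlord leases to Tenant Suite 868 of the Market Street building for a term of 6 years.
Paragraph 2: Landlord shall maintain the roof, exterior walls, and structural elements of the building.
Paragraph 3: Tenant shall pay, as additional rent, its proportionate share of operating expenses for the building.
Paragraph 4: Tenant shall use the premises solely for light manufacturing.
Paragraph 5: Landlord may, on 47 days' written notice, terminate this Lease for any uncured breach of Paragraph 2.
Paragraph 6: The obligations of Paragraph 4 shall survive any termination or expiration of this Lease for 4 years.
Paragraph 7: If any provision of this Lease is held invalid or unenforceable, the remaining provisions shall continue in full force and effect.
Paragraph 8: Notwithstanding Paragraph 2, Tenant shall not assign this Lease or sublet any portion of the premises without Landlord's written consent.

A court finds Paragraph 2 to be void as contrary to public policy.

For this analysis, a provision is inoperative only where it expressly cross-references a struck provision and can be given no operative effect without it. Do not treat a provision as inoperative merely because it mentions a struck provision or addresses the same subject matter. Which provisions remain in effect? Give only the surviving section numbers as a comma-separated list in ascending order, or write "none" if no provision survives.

Paragraph 2 is struck. Paragraph 5 merely fixes the termination right for breach of Paragraph 2; with Paragraph 2 gone it has nothing to operate on and falls away. Although Paragraph 8 refers to Paragraph 2, its operative terms do not depend on Paragraph 2, so it remains in effect. Under the severability clause in Paragraph 7, the remaining provisions continue in force. The provisions still in force are Paragraph 1, Paragraph 3, Paragraph 4, Paragraph 6, Paragraph 7, and Paragraph 8.

1, 3, 4, 6, 7, 8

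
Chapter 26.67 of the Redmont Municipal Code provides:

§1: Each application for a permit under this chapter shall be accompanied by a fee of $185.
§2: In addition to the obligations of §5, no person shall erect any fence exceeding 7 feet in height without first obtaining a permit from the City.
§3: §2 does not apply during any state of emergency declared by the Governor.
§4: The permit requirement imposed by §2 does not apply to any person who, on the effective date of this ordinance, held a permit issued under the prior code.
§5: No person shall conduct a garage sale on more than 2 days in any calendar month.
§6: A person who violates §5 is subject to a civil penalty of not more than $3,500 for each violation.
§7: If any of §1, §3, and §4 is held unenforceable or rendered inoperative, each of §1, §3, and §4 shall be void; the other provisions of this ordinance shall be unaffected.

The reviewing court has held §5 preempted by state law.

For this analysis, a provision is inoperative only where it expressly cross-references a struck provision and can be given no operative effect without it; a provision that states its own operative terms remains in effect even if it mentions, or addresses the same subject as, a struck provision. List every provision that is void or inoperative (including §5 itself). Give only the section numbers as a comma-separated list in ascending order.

5, 6

§5 is struck. §6 has no operative effect of its own apart from §5 and is therefore inoperative. §2 mentions §5 but its own obligation stands independently of §5, so §2 is not affected. §7 ties §1, §3, and §4 together, but none of those is affected here; the remaining provisions continue in force under §7. That leaves §1, §2, §3, §4, and §7 in effect.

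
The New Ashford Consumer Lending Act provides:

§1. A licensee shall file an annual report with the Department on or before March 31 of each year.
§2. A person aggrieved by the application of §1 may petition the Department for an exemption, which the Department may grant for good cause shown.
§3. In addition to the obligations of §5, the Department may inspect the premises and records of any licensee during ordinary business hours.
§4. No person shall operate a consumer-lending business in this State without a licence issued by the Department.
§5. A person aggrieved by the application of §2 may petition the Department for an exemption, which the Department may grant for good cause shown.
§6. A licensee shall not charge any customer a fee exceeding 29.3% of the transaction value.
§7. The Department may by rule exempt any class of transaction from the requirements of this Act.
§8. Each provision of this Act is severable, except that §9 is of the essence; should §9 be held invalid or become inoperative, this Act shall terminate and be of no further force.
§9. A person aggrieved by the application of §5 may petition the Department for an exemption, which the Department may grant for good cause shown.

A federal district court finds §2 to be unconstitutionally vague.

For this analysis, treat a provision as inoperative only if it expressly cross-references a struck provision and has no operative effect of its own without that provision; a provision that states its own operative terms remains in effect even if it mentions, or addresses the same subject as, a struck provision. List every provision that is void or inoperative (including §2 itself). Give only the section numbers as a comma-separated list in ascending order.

1, 2, 3, 4, 5, 6, 7, 8, 9

§2 is struck. §5 operates only by reference to §2, so it falls with §2. §9 has no operative effect of its own apart from §5 and is therefore inoperative. §8 makes §9 an essential term, and §9 has been rendered inoperative by the cascade; under §8, the entire Act is therefore void. No provision of the Act survives.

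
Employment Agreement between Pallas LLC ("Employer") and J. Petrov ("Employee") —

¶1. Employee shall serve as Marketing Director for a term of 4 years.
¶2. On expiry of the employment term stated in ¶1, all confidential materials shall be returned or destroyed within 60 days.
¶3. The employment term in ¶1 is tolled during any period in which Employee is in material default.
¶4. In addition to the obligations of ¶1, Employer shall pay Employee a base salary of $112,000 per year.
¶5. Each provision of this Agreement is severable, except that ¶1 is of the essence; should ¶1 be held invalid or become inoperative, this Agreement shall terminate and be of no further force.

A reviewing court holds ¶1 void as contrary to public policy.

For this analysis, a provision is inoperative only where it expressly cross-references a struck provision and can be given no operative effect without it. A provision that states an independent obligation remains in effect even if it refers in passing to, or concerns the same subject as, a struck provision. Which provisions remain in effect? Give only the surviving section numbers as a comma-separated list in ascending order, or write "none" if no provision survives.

¶1 is struck. ¶2 operates only by reference to ¶1, so it falls with ¶1. The whole of ¶3 is the tolling of the employment term, defined by reference to ¶1, so ¶3 cannot stand once ¶1 is removed. ¶5 makes ¶1 an essential term, and ¶1 is the provision held invalid; under ¶5, the entire Agreement is therefore void. No provision of the Agreement survives.

none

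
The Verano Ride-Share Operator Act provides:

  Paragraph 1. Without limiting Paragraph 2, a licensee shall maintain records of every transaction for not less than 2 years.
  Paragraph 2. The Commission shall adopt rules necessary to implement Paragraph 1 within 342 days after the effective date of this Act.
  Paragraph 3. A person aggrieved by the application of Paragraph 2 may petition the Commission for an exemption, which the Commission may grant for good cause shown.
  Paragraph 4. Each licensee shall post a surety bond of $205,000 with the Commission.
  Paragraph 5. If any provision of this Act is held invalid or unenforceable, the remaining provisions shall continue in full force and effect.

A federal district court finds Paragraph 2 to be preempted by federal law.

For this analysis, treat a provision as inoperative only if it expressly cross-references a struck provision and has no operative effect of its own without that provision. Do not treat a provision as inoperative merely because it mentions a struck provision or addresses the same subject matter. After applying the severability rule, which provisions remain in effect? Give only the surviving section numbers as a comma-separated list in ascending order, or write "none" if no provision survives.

Paragraph 2 is struck. Paragraph 3 has no operative effect of its own apart from Paragraph 2 and is therefore inoperative. Paragraph 1 mentions Paragraph 2 but its own obligation stands independently of Paragraph 2, so Paragraph 1 is not affected. Paragraph 5 is a severability clause and preserves every provision that can still be given independent effect. That leaves Paragraph 1, Paragraph 4, and Paragraph 5 in effect.

1, 4, 5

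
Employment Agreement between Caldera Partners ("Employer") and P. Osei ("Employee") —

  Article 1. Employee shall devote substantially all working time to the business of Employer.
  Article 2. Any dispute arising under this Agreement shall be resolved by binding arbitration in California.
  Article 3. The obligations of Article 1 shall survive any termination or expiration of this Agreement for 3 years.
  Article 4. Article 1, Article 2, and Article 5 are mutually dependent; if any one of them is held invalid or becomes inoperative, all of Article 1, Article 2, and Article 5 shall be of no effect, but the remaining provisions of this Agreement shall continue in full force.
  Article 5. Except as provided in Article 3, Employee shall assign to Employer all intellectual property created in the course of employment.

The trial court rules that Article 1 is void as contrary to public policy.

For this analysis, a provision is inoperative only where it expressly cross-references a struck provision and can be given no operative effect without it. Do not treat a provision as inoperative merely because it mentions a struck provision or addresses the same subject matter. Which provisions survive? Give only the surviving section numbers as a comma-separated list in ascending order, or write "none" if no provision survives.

4

Article 1 is struck. The only function of Article 3 is the survival period for Article 1, so it cannot stand once Article 1 is removed. Article 4 declares Article 1, Article 2, and Article 5 mutually dependent; since one of them has fallen, all of them are of no effect. That brings down Article 2 and Article 5 as well. The remainder continues in force under Article 4. Only Article 4 remains in effect.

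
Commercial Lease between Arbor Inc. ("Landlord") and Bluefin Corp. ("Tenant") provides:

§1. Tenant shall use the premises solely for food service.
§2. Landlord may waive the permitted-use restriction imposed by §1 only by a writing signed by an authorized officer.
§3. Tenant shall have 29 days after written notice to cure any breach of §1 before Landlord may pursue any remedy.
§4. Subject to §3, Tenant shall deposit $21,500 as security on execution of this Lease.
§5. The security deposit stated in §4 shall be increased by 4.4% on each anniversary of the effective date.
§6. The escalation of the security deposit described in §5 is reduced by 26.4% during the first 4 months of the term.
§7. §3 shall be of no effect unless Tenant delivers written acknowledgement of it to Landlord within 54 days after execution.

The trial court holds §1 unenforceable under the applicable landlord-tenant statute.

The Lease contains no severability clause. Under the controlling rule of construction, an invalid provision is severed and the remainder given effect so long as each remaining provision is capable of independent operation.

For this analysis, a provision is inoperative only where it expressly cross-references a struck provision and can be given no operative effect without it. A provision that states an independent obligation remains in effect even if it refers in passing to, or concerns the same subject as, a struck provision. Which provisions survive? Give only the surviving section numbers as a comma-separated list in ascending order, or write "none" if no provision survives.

4, 5, 6

§1 is struck. §2 operates only by reference to §1, so it falls with §1. The only function of §3 is the cure period for breach of §1, so it cannot stand once §1 is removed. The only function of §7 is the acknowledgement condition for §3, so it cannot stand once §3 is removed. §4 mentions §3 but its own obligation stands independently of §3, so §4 is not affected. Under the stated default rule, only provisions that cannot operate independently fall away; the rest are enforced. §4, §5, and §6 remain in effect.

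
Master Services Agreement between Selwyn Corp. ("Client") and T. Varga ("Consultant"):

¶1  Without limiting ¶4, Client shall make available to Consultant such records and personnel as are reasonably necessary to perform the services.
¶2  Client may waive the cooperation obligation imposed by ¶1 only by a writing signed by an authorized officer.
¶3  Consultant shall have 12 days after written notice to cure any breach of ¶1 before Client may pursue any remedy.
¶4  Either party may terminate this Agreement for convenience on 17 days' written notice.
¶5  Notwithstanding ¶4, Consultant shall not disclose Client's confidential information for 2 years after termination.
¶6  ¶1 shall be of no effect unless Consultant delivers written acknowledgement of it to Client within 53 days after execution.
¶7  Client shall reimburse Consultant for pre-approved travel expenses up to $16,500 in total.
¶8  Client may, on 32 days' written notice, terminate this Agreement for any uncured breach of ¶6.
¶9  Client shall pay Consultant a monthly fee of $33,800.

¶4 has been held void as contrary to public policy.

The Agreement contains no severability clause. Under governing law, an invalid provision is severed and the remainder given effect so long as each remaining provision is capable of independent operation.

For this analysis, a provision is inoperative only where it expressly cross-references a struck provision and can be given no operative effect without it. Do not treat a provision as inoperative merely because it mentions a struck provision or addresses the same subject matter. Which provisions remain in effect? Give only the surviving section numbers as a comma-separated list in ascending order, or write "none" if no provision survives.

1, 2, 3, 5, 6, 7, 8, 9

¶4 is struck. Although ¶1 refers to ¶4, its operative terms do not depend on ¶4, so it remains in effect. Although ¶5 refers to ¶4, its operative terms do not depend on ¶4, so it remains in effect. No other provision's operative terms depend on ¶4. With no severability clause, the stated default rule severs what cannot stand and enforces each remaining provision that can operate on its own. The provisions still in force are ¶1, ¶2, ¶3, ¶5, ¶6, ¶7, ¶8, and ¶9.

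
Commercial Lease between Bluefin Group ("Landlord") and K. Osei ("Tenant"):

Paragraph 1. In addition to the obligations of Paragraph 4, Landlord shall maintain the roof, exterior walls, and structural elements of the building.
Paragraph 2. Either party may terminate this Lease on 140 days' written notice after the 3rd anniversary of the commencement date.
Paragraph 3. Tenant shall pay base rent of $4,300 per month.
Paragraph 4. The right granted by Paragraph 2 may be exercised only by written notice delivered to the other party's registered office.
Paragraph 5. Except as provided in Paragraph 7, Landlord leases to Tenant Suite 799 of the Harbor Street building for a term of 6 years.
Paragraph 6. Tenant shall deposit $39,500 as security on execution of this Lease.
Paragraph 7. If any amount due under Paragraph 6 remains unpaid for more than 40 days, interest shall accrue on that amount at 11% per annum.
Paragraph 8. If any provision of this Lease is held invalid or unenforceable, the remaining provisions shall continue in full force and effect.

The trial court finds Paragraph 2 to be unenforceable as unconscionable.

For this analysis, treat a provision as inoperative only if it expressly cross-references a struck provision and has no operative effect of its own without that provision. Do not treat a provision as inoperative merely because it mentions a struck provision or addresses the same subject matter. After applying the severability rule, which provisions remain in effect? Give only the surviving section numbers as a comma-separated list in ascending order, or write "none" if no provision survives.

1, 3, 5, 6, 7, 8

Paragraph 2 is struck. The only function of Paragraph 4 is the notice requirement for Paragraph 2, so it cannot stand once Paragraph 2 is removed. Although Paragraph 1 refers to Paragraph 4, its operative terms do not depend on Paragraph 4, so it remains in effect. Under the severability clause in Paragraph 8, the remaining provisions continue in force. The provisions still in force are Paragraph 1, Paragraph 3, Paragraph 5, Paragraph 6, Paragraph 7, and Paragraph 8.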